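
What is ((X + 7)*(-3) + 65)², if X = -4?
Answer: 3136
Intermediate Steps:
((X + 7)*(-3) + 65)² = ((-4 + 7)*(-3) + 65)² = (3*(-3) + 65)² = (-9 + 65)² = 56² = 3136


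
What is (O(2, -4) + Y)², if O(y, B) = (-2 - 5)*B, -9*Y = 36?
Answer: 576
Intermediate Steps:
Y = -4 (Y = -⅑*36 = -4)
O(y, B) = -7*B
(O(2, -4) + Y)² = (-7*(-4) - 4)² = (28 - 4)² = 24² = 576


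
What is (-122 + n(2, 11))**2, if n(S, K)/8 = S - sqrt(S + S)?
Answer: 14884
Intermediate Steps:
n(S, K) = 8*S - 8*sqrt(2)*sqrt(S) (n(S, K) = 8*(S - sqrt(S + S)) = 8*(S - sqrt(2*S)) = 8*(S - sqrt(2)*sqrt(S)) = 8*S - 8*sqrt(2)*sqrt(S))
(-122 + n(2, 11))**2 = (-122 + (8*2 - 8*sqrt(2)*sqrt(2)))**2 = (-122 + (16 - 16))**2 = (-122 + 0)**2 = (-122)**2 = 14884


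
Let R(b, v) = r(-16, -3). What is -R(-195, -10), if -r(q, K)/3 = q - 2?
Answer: -54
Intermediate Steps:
r(q, K) = 6 - 3*q (r(q, K) = -3*(q - 2) = -3*(-2 + q) = 6 - 3*q)
R(b, v) = 54 (R(b, v) = 6 - 3*(-16) = 6 + 48 = 54)
-R(-195, -10) = -1*54 = -54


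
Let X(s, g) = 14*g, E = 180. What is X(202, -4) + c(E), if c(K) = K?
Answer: 124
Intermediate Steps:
X(202, -4) + c(E) = 14*(-4) + 180 = -56 + 180 = 124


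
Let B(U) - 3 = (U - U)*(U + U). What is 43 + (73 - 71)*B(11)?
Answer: 49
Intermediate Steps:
B(U) = 3 (B(U) = 3 + (U - U)*(U + U) = 3 + 0*(2*U) = 3 + 0 = 3)
43 + (73 - 71)*B(11) = 43 + (73 - 71)*3 = 43 + 2*3 = 43 + 6 = 49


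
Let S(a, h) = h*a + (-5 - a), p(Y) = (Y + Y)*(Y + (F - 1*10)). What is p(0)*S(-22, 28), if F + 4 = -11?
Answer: 0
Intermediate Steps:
F = -15 (F = -4 - 11 = -15)
p(Y) = 2*Y*(-25 + Y) (p(Y) = (Y + Y)*(Y + (-15 - 1*10)) = (2*Y)*(Y + (-15 - 10)) = (2*Y)*(Y - 25) = (2*Y)*(-25 + Y) = 2*Y*(-25 + Y))
S(a, h) = -5 - a + a*h (S(a, h) = a*h + (-5 - a) = -5 - a + a*h)
p(0)*S(-22, 28) = (2*0*(-25 + 0))*(-5 - 1*(-22) - 22*28) = (2*0*(-25))*(-5 + 22 - 616) = 0*(-599) = 0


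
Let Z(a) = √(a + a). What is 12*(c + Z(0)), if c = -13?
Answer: -156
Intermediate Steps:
Z(a) = √2*√a (Z(a) = √(2*a) = √2*√a)
12*(c + Z(0)) = 12*(-13 + √2*√0) = 12*(-13 + √2*0) = 12*(-13 + 0) = 12*(-13) = -156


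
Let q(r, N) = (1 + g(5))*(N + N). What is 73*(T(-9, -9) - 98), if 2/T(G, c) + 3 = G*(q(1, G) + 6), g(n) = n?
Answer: -6545764/915 ≈ -7153.8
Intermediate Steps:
q(r, N) = 12*N (q(r, N) = (1 + 5)*(N + N) = 6*(2*N) = 12*N)
T(G, c) = 2/(-3 + G*(6 + 12*G)) (T(G, c) = 2/(-3 + G*(12*G + 6)) = 2/(-3 + G*(6 + 12*G)))
73*(T(-9, -9) - 98) = 73*(2/(3*(-1 + 2*(-9) + 4*(-9)**2)) - 98) = 73*(2/(3*(-1 - 18 + 4*81)) - 98) = 73*(2/(3*(-1 - 18 + 324)) - 98) = 73*((2/3)/305 - 98) = 73*((2/3)*(1/305) - 98) = 73*(2/915 - 98) = 73*(-89668/915) = -6545764/915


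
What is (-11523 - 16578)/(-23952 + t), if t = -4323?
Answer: 323/325 ≈ 0.99385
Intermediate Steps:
(-11523 - 16578)/(-23952 + t) = (-11523 - 16578)/(-23952 - 4323) = -28101/(-28275) = -28101*(-1/28275) = 323/325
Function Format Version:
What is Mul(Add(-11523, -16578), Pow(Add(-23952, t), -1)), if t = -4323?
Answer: Rational(323, 325) ≈ 0.99385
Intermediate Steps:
Mul(Add(-11523, -16578), Pow(Add(-23952, t), -1)) = Mul(Add(-11523, -16578), Pow(Add(-23952, -4323), -1)) = Mul(-28101, Pow(-28275, -1)) = Mul(-28101, Rational(-1, 28275)) = Rational(323, 325)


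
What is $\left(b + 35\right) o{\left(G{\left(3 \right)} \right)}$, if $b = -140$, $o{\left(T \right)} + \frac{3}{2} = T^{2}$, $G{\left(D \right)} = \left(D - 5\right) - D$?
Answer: $- \frac{4935}{2} \approx -2467.5$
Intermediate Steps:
$G{\left(D \right)} = -5$ ($G{\left(D \right)} = \left(D - 5\right) - D = \left(-5 + D\right) - D = -5$)
$o{\left(T \right)} = - \frac{3}{2} + T^{2}$
$\left(b + 35\right) o{\left(G{\left(3 \right)} \right)} = \left(-140 + 35\right) \left(- \frac{3}{2} + \left(-5\right)^{2}\right) = - 105 \left(- \frac{3}{2} + 25\right) = \left(-105\right) \frac{47}{2} = - \frac{4935}{2}$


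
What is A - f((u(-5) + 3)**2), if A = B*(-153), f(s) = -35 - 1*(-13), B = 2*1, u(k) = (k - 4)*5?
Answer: -284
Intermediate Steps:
u(k) = -20 + 5*k (u(k) = (-4 + k)*5 = -20 + 5*k)
B = 2
f(s) = -22 (f(s) = -35 + 13 = -22)
A = -306 (A = 2*(-153) = -306)
A - f((u(-5) + 3)**2) = -306 - 1*(-22) = -306 + 22 = -284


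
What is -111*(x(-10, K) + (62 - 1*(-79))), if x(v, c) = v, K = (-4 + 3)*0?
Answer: -14541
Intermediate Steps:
K = 0 (K = -1*0 = 0)
-111*(x(-10, K) + (62 - 1*(-79))) = -111*(-10 + (62 - 1*(-79))) = -111*(-10 + (62 + 79)) = -111*(-10 + 141) = -111*131 = -14541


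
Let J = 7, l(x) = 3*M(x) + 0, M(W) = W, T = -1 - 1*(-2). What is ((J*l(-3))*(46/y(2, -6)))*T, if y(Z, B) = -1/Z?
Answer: 5796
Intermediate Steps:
T = 1 (T = -1 + 2 = 1)
l(x) = 3*x (l(x) = 3*x + 0 = 3*x)
((J*l(-3))*(46/y(2, -6)))*T = ((7*(3*(-3)))*(46/((-1/2))))*1 = ((7*(-9))*(46/((-1*½))))*1 = -2898/(-½)*1 = -2898*(-2)*1 = -63*(-92)*1 = 5796*1 = 5796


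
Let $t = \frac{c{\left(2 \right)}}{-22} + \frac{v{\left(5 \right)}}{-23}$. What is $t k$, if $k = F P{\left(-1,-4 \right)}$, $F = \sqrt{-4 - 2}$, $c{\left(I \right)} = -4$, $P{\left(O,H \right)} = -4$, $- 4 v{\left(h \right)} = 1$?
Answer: $- \frac{195 i \sqrt{6}}{253} \approx - 1.8879 i$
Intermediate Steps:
$v{\left(h \right)} = - \frac{1}{4}$ ($v{\left(h \right)} = \left(- \frac{1}{4}\right) 1 = - \frac{1}{4}$)
$F = i \sqrt{6}$ ($F = \sqrt{-6} = i \sqrt{6} \approx 2.4495 i$)
$k = - 4 i \sqrt{6}$ ($k = i \sqrt{6} \left(-4\right) = - 4 i \sqrt{6} \approx - 9.798 i$)
$t = \frac{195}{1012}$ ($t = - \frac{4}{-22} - \frac{1}{4 \left(-23\right)} = \left(-4\right) \left(- \frac{1}{22}\right) - - \frac{1}{92} = \frac{2}{11} + \frac{1}{92} = \frac{195}{1012} \approx 0.19269$)
$t k = \frac{195 \left(- 4 i \sqrt{6}\right)}{1012} = - \frac{195 i \sqrt{6}}{253}$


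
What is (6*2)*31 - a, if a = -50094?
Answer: 50466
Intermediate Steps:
(6*2)*31 - a = (6*2)*31 - 1*(-50094) = 12*31 + 50094 = 372 + 50094 = 50466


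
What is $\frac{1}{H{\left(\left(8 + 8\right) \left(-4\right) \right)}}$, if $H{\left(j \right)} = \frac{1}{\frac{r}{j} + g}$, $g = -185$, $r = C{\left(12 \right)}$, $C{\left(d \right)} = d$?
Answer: $- \frac{2963}{16} \approx -185.19$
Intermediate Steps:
$r = 12$
$H{\left(j \right)} = \frac{1}{-185 + \frac{12}{j}}$ ($H{\left(j \right)} = \frac{1}{\frac{12}{j} - 185} = \frac{1}{-185 + \frac{12}{j}}$)
$\frac{1}{H{\left(\left(8 + 8\right) \left(-4\right) \right)}} = \frac{1}{\left(-1\right) \left(8 + 8\right) \left(-4\right) \frac{1}{-12 + 185 \left(8 + 8\right) \left(-4\right)}} = \frac{1}{\left(-1\right) 16 \left(-4\right) \frac{1}{-12 + 185 \cdot 16 \left(-4\right)}} = \frac{1}{\left(-1\right) \left(-64\right) \frac{1}{-12 + 185 \left(-64\right)}} = \frac{1}{\left(-1\right) \left(-64\right) \frac{1}{-12 - 11840}} = \frac{1}{\left(-1\right) \left(-64\right) \frac{1}{-11852}} = \frac{1}{\left(-1\right) \left(-64\right) \left(- \frac{1}{11852}\right)} = \frac{1}{- \frac{16}{2963}} = - \frac{2963}{16}$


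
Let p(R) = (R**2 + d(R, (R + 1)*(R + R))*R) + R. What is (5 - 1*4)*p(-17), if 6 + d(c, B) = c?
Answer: 663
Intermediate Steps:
d(c, B) = -6 + c
p(R) = R + R**2 + R*(-6 + R) (p(R) = (R**2 + (-6 + R)*R) + R = (R**2 + R*(-6 + R)) + R = R + R**2 + R*(-6 + R))
(5 - 1*4)*p(-17) = (5 - 1*4)*(-17*(-5 + 2*(-17))) = (5 - 4)*(-17*(-5 - 34)) = 1*(-17*(-39)) = 1*663 = 663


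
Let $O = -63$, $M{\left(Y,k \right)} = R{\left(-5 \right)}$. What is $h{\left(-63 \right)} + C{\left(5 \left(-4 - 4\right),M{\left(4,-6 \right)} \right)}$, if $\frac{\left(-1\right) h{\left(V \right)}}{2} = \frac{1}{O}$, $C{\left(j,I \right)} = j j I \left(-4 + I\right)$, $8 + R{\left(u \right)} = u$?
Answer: $\frac{22276802}{63} \approx 3.536 \cdot 10^{5}$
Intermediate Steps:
$R{\left(u \right)} = -8 + u$
$M{\left(Y,k \right)} = -13$ ($M{\left(Y,k \right)} = -8 - 5 = -13$)
$C{\left(j,I \right)} = I j^{2} \left(-4 + I\right)$ ($C{\left(j,I \right)} = j^{2} I \left(-4 + I\right) = I j^{2} \left(-4 + I\right)$)
$h{\left(V \right)} = \frac{2}{63}$ ($h{\left(V \right)} = - \frac{2}{-63} = \left(-2\right) \left(- \frac{1}{63}\right) = \frac{2}{63}$)
$h{\left(-63 \right)} + C{\left(5 \left(-4 - 4\right),M{\left(4,-6 \right)} \right)} = \frac{2}{63} - 13 \left(5 \left(-4 - 4\right)\right)^{2} \left(-4 - 13\right) = \frac{2}{63} - 13 \left(5 \left(-4 - 4\right)\right)^{2} \left(-17\right) = \frac{2}{63} - 13 \left(5 \left(-8\right)\right)^{2} \left(-17\right) = \frac{2}{63} - 13 \left(-40\right)^{2} \left(-17\right) = \frac{2}{63} - 20800 \left(-17\right) = \frac{2}{63} + 353600 = \frac{22276802}{63}$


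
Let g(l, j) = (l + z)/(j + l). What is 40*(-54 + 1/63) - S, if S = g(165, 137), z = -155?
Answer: -20542355/9513 ≈ -2159.4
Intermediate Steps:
g(l, j) = (-155 + l)/(j + l) (g(l, j) = (l - 155)/(j + l) = (-155 + l)/(j + l))
S = 5/151 (S = (-155 + 165)/(137 + 165) = 10/302 = (1/302)*10 = 5/151 ≈ 0.033113)
40*(-54 + 1/63) - S = 40*(-54 + 1/63) - 1*5/151 = 40*(-54 + 1/63) - 5/151 = 40*(-3401/63) - 5/151 = -136040/63 - 5/151 = -20542355/9513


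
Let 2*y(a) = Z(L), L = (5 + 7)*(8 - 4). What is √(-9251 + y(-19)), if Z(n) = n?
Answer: I*√9227 ≈ 96.057*I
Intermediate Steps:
L = 48 (L = 12*4 = 48)
y(a) = 24 (y(a) = (½)*48 = 24)
√(-9251 + y(-19)) = √(-9251 + 24) = √(-9227) = I*√9227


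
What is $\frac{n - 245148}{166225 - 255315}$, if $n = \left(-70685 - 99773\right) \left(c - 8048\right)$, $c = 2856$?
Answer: $- \frac{442386394}{44545} \approx -9931.2$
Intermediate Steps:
$n = 885017936$ ($n = \left(-70685 - 99773\right) \left(2856 - 8048\right) = \left(-170458\right) \left(-5192\right) = 885017936$)
$\frac{n - 245148}{166225 - 255315} = \frac{885017936 - 245148}{166225 - 255315} = \frac{884772788}{-89090} = 884772788 \left(- \frac{1}{89090}\right) = - \frac{442386394}{44545}$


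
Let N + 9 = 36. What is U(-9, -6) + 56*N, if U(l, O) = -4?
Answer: 1508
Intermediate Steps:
N = 27 (N = -9 + 36 = 27)
U(-9, -6) + 56*N = -4 + 56*27 = -4 + 1512 = 1508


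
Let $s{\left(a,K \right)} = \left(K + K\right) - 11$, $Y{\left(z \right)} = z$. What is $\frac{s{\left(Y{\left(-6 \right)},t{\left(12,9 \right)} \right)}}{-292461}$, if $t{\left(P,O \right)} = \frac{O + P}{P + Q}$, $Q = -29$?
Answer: $\frac{229}{4971837} \approx 4.6059 \cdot 10^{-5}$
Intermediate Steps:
$t{\left(P,O \right)} = \frac{O + P}{-29 + P}$ ($t{\left(P,O \right)} = \frac{O + P}{P - 29} = \frac{O + P}{-29 + P}$)
$s{\left(a,K \right)} = -11 + 2 K$ ($s{\left(a,K \right)} = 2 K - 11 = -11 + 2 K$)
$\frac{s{\left(Y{\left(-6 \right)},t{\left(12,9 \right)} \right)}}{-292461} = \frac{-11 + 2 \frac{9 + 12}{-29 + 12}}{-292461} = \left(-11 + 2 \frac{1}{-17} \cdot 21\right) \left(- \frac{1}{292461}\right) = \left(-11 + 2 \left(\left(- \frac{1}{17}\right) 21\right)\right) \left(- \frac{1}{292461}\right) = \left(-11 + 2 \left(- \frac{21}{17}\right)\right) \left(- \frac{1}{292461}\right) = \left(-11 - \frac{42}{17}\right) \left(- \frac{1}{292461}\right) = \left(- \frac{229}{17}\right) \left(- \frac{1}{292461}\right) = \frac{229}{4971837}$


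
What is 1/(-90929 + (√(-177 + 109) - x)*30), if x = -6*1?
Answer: -90749/8235442201 - 60*I*√17/8235442201 ≈ -1.1019e-5 - 3.0039e-8*I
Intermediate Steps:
x = -6
1/(-90929 + (√(-177 + 109) - x)*30) = 1/(-90929 + (√(-177 + 109) - 1*(-6))*30) = 1/(-90929 + (√(-68) + 6)*30) = 1/(-90929 + (2*I*√17 + 6)*30) = 1/(-90929 + (6 + 2*I*√17)*30) = 1/(-90929 + (180 + 60*I*√17)) = 1/(-90749 + 60*I*√17)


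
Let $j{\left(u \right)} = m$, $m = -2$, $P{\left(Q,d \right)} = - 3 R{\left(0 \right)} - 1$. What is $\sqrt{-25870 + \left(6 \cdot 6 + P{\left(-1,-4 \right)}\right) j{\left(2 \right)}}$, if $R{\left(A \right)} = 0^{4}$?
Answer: $2 i \sqrt{6485} \approx 161.06 i$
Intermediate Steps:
$R{\left(A \right)} = 0$
$P{\left(Q,d \right)} = -1$ ($P{\left(Q,d \right)} = \left(-3\right) 0 - 1 = 0 - 1 = -1$)
$j{\left(u \right)} = -2$
$\sqrt{-25870 + \left(6 \cdot 6 + P{\left(-1,-4 \right)}\right) j{\left(2 \right)}} = \sqrt{-25870 + \left(6 \cdot 6 - 1\right) \left(-2\right)} = \sqrt{-25870 + \left(36 - 1\right) \left(-2\right)} = \sqrt{-25870 + 35 \left(-2\right)} = \sqrt{-25870 - 70} = \sqrt{-25940} = 2 i \sqrt{6485}$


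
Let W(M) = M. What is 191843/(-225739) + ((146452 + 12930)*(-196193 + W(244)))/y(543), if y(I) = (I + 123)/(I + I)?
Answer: -67160495937582565/1318791 ≈ -5.0926e+10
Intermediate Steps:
y(I) = (123 + I)/(2*I) (y(I) = (123 + I)/((2*I)) = (123 + I)*(1/(2*I)) = (123 + I)/(2*I))
191843/(-225739) + ((146452 + 12930)*(-196193 + W(244)))/y(543) = 191843/(-225739) + ((146452 + 12930)*(-196193 + 244))/(((½)*(123 + 543)/543)) = 191843*(-1/225739) + (159382*(-195949))/(((½)*(1/543)*666)) = -10097/11881 - 31230743518/111/181 = -10097/11881 - 31230743518*181/111 = -10097/11881 - 5652764576758/111 = -67160495937582565/1318791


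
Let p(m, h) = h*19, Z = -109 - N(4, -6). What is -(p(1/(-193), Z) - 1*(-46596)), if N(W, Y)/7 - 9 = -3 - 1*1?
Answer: -43860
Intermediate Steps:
N(W, Y) = 35 (N(W, Y) = 63 + 7*(-3 - 1*1) = 63 + 7*(-3 - 1) = 63 + 7*(-4) = 63 - 28 = 35)
Z = -144 (Z = -109 - 1*35 = -109 - 35 = -144)
p(m, h) = 19*h
-(p(1/(-193), Z) - 1*(-46596)) = -(19*(-144) - 1*(-46596)) = -(-2736 + 46596) = -1*43860 = -43860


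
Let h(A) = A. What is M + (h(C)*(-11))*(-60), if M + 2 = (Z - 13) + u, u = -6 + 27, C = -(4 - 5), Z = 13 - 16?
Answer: 663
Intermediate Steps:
Z = -3
C = 1 (C = -1*(-1) = 1)
u = 21
M = 3 (M = -2 + ((-3 - 13) + 21) = -2 + (-16 + 21) = -2 + 5 = 3)
M + (h(C)*(-11))*(-60) = 3 + (1*(-11))*(-60) = 3 - 11*(-60) = 3 + 660 = 663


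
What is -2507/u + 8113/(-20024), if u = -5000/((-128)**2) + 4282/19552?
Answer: 62816001022653/2159127848 ≈ 29093.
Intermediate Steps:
u = -107827/1251328 (u = -5000/16384 + 4282*(1/19552) = -5000*1/16384 + 2141/9776 = -625/2048 + 2141/9776 = -107827/1251328 ≈ -0.086170)
-2507/u + 8113/(-20024) = -2507/(-107827/1251328) + 8113/(-20024) = -2507*(-1251328/107827) + 8113*(-1/20024) = 3137079296/107827 - 8113/20024 = 62816001022653/2159127848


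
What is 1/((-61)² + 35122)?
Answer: 1/38843 ≈ 2.5745e-5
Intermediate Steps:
1/((-61)² + 35122) = 1/(3721 + 35122) = 1/38843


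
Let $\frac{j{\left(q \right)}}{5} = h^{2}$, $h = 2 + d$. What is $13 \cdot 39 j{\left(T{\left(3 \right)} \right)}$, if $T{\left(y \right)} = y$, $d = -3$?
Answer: $2535$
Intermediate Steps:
$h = -1$ ($h = 2 - 3 = -1$)
$j{\left(q \right)} = 5$ ($j{\left(q \right)} = 5 \left(-1\right)^{2} = 5 \cdot 1 = 5$)
$13 \cdot 39 j{\left(T{\left(3 \right)} \right)} = 13 \cdot 39 \cdot 5 = 507 \cdot 5 = 2535$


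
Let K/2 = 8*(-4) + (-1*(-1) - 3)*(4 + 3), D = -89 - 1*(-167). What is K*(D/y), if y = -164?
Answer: 1794/41 ≈ 43.756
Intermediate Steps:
D = 78 (D = -89 + 167 = 78)
K = -92 (K = 2*(8*(-4) + (-1*(-1) - 3)*(4 + 3)) = 2*(-32 + (1 - 3)*7) = 2*(-32 - 2*7) = 2*(-32 - 14) = 2*(-46) = -92)
K*(D/y) = -7176/(-164) = -7176*(-1)/164 = -92*(-39/82) = 1794/41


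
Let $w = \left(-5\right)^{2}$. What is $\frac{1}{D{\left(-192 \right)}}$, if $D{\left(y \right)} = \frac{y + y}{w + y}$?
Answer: $\frac{167}{384} \approx 0.4349$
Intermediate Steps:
$w = 25$
$D{\left(y \right)} = \frac{2 y}{25 + y}$ ($D{\left(y \right)} = \frac{y + y}{25 + y} = \frac{2 y}{25 + y}$)
$\frac{1}{D{\left(-192 \right)}} = \frac{1}{2 \left(-192\right) \frac{1}{25 - 192}} = \frac{1}{2 \left(-192\right) \frac{1}{-167}} = \frac{1}{2 \left(-192\right) \left(- \frac{1}{167}\right)} = \frac{1}{\frac{384}{167}} = \frac{167}{384}$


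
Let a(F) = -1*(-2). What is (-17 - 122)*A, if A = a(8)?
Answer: -278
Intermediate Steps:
a(F) = 2
A = 2
(-17 - 122)*A = (-17 - 122)*2 = -139*2 = -278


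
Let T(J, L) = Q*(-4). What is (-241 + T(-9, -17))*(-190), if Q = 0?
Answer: 45790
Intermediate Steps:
T(J, L) = 0 (T(J, L) = 0*(-4) = 0)
(-241 + T(-9, -17))*(-190) = (-241 + 0)*(-190) = -241*(-190) = 45790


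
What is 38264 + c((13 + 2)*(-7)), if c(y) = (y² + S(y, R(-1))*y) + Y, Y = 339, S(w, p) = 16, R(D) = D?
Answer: 47948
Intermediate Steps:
c(y) = 339 + y² + 16*y (c(y) = (y² + 16*y) + 339 = 339 + y² + 16*y)
38264 + c((13 + 2)*(-7)) = 38264 + (339 + ((13 + 2)*(-7))² + 16*((13 + 2)*(-7))) = 38264 + (339 + (15*(-7))² + 16*(15*(-7))) = 38264 + (339 + (-105)² + 16*(-105)) = 38264 + (339 + 11025 - 1680) = 38264 + 9684 = 47948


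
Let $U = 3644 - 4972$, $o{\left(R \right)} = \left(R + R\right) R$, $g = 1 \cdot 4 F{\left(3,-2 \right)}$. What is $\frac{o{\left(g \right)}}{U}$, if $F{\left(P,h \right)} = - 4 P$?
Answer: $- \frac{288}{83} \approx -3.4699$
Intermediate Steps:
$g = -48$ ($g = 1 \cdot 4 \left(\left(-4\right) 3\right) = 4 \left(-12\right) = -48$)
$o{\left(R \right)} = 2 R^{2}$ ($o{\left(R \right)} = 2 R R = 2 R^{2}$)
$U = -1328$
$\frac{o{\left(g \right)}}{U} = \frac{2 \left(-48\right)^{2}}{-1328} = 2 \cdot 2304 \left(- \frac{1}{1328}\right) = 4608 \left(- \frac{1}{1328}\right) = - \frac{288}{83}$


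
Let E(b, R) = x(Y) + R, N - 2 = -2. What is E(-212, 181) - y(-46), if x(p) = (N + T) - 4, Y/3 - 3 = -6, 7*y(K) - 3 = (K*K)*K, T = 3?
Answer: 98593/7 ≈ 14085.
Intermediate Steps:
N = 0 (N = 2 - 2 = 0)
y(K) = 3/7 + K³/7 (y(K) = 3/7 + ((K*K)*K)/7 = 3/7 + (K²*K)/7 = 3/7 + K³/7)
Y = -9 (Y = 9 + 3*(-6) = 9 - 18 = -9)
x(p) = -1 (x(p) = (0 + 3) - 4 = 3 - 4 = -1)
E(b, R) = -1 + R
E(-212, 181) - y(-46) = (-1 + 181) - (3/7 + (⅐)*(-46)³) = 180 - (3/7 + (⅐)*(-97336)) = 180 - (3/7 - 97336/7) = 180 - 1*(-97333/7) = 180 + 97333/7 = 98593/7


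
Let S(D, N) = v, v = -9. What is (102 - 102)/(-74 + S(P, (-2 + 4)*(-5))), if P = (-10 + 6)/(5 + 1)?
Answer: 0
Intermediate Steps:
P = -⅔ (P = -4/6 = -4*⅙ = -⅔ ≈ -0.66667)
S(D, N) = -9
(102 - 102)/(-74 + S(P, (-2 + 4)*(-5))) = (102 - 102)/(-74 - 9) = 0/(-83) = 0*(-1/83) = 0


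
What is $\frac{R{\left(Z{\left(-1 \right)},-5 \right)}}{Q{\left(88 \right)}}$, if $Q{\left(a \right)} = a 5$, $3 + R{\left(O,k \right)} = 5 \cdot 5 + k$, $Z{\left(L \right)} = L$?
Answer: $\frac{17}{440} \approx 0.038636$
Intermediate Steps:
$R{\left(O,k \right)} = 22 + k$ ($R{\left(O,k \right)} = -3 + \left(5 \cdot 5 + k\right) = -3 + \left(25 + k\right) = 22 + k$)
$Q{\left(a \right)} = 5 a$
$\frac{R{\left(Z{\left(-1 \right)},-5 \right)}}{Q{\left(88 \right)}} = \frac{22 - 5}{5 \cdot 88} = \frac{17}{440}$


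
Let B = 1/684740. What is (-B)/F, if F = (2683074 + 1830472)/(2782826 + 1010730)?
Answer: -948389/772651372010 ≈ -1.2274e-6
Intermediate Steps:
F = 2256773/1896778 (F = 4513546/3793556 = 4513546*(1/3793556) = 2256773/1896778 ≈ 1.1898)
B = 1/684740 ≈ 1.4604e-6
(-B)/F = (-1*1/684740)/(2256773/1896778) = -1/684740*1896778/2256773 = -948389/772651372010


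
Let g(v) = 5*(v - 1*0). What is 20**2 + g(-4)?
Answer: 380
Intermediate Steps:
g(v) = 5*v (g(v) = 5*(v + 0) = 5*v)
20**2 + g(-4) = 20**2 + 5*(-4) = 400 - 20 = 380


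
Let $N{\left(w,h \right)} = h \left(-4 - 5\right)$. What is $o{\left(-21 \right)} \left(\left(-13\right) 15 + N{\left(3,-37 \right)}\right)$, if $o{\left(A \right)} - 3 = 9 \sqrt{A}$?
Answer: $414 + 1242 i \sqrt{21} \approx 414.0 + 5691.6 i$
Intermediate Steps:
$N{\left(w,h \right)} = - 9 h$ ($N{\left(w,h \right)} = h \left(-9\right) = - 9 h$)
$o{\left(A \right)} = 3 + 9 \sqrt{A}$
$o{\left(-21 \right)} \left(\left(-13\right) 15 + N{\left(3,-37 \right)}\right) = \left(3 + 9 \sqrt{-21}\right) \left(\left(-13\right) 15 - -333\right) = \left(3 + 9 i \sqrt{21}\right) \left(-195 + 333\right) = \left(3 + 9 i \sqrt{21}\right) 138 = 414 + 1242 i \sqrt{21}$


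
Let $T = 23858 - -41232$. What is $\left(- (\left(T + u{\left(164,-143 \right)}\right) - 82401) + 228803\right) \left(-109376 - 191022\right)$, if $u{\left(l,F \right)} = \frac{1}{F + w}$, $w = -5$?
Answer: $- \frac{5470979499727}{74} \approx -7.3932 \cdot 10^{10}$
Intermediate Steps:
$u{\left(l,F \right)} = \frac{1}{-5 + F}$ ($u{\left(l,F \right)} = \frac{1}{F - 5} = \frac{1}{-5 + F}$)
$T = 65090$ ($T = 23858 + 41232 = 65090$)
$\left(- (\left(T + u{\left(164,-143 \right)}\right) - 82401) + 228803\right) \left(-109376 - 191022\right) = \left(- (\left(65090 + \frac{1}{-5 - 143}\right) - 82401) + 228803\right) \left(-109376 - 191022\right) = \left(- (\left(65090 + \frac{1}{-148}\right) - 82401) + 228803\right) \left(-300398\right) = \left(- (\left(65090 - \frac{1}{148}\right) - 82401) + 228803\right) \left(-300398\right) = \left(- (\frac{9633319}{148} - 82401) + 228803\right) \left(-300398\right) = \left(\left(-1\right) \left(- \frac{2562029}{148}\right) + 228803\right) \left(-300398\right) = \left(\frac{2562029}{148} + 228803\right) \left(-300398\right) = \frac{36424873}{148} \left(-300398\right) = - \frac{5470979499727}{74}$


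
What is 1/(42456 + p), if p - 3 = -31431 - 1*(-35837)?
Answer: 1/46865 ≈ 2.1338e-5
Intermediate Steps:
p = 4409 (p = 3 + (-31431 - 1*(-35837)) = 3 + (-31431 + 35837) = 3 + 4406 = 4409)
1/(42456 + p) = 1/(42456 + 4409) = 1/46865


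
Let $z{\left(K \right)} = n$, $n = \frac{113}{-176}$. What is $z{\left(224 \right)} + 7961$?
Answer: $\frac{1401023}{176} \approx 7960.4$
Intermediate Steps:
$n = - \frac{113}{176}$ ($n = 113 \left(- \frac{1}{176}\right) = - \frac{113}{176} \approx -0.64205$)
$z{\left(K \right)} = - \frac{113}{176}$
$z{\left(224 \right)} + 7961 = - \frac{113}{176} + 7961 = \frac{1401023}{176}$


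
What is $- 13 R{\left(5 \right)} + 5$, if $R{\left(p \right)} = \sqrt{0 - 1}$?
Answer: $5 - 13 i \approx 5.0 - 13.0 i$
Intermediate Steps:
$R{\left(p \right)} = i$ ($R{\left(p \right)} = \sqrt{-1} = i$)
$- 13 R{\left(5 \right)} + 5 = - 13 i + 5 = 5 - 13 i$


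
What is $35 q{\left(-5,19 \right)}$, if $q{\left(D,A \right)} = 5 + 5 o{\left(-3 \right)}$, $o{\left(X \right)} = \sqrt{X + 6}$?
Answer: $175 + 175 \sqrt{3} \approx 478.11$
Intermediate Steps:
$o{\left(X \right)} = \sqrt{6 + X}$
$q{\left(D,A \right)} = 5 + 5 \sqrt{3}$ ($q{\left(D,A \right)} = 5 + 5 \sqrt{6 - 3} = 5 + 5 \sqrt{3}$)
$35 q{\left(-5,19 \right)} = 35 \left(5 + 5 \sqrt{3}\right) = 175 + 175 \sqrt{3}$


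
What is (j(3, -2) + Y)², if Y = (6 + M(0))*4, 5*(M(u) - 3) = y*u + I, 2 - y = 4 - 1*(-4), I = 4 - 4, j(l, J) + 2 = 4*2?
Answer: 1764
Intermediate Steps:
j(l, J) = 6 (j(l, J) = -2 + 4*2 = -2 + 8 = 6)
I = 0
y = -6 (y = 2 - (4 - 1*(-4)) = 2 - (4 + 4) = 2 - 1*8 = 2 - 8 = -6)
M(u) = 3 - 6*u/5 (M(u) = 3 + (-6*u + 0)/5 = 3 + (-6*u)/5 = 3 - 6*u/5)
Y = 36 (Y = (6 + (3 - 6/5*0))*4 = (6 + (3 + 0))*4 = (6 + 3)*4 = 9*4 = 36)
(j(3, -2) + Y)² = (6 + 36)² = 42² = 1764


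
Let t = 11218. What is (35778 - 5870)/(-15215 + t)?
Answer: -29908/3997 ≈ -7.4826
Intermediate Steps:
(35778 - 5870)/(-15215 + t) = (35778 - 5870)/(-15215 + 11218) = 29908/(-3997) = 29908*(-1/3997) = -29908/3997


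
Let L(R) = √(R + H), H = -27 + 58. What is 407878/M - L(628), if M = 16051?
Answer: 407878/16051 - √659 ≈ -0.25962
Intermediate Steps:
H = 31
L(R) = √(31 + R) (L(R) = √(R + 31) = √(31 + R))
407878/M - L(628) = 407878/16051 - √(31 + 628) = 407878*(1/16051) - √659 = 407878/16051 - √659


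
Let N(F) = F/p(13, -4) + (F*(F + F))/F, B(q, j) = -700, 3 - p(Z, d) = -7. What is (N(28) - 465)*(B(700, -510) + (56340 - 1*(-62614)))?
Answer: -240173874/5 ≈ -4.8035e+7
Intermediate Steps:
p(Z, d) = 10 (p(Z, d) = 3 - 1*(-7) = 3 + 7 = 10)
N(F) = 21*F/10 (N(F) = F/10 + (F*(F + F))/F = F*(⅒) + (F*(2*F))/F = F/10 + (2*F²)/F = F/10 + 2*F = 21*F/10)
(N(28) - 465)*(B(700, -510) + (56340 - 1*(-62614))) = ((21/10)*28 - 465)*(-700 + (56340 - 1*(-62614))) = (294/5 - 465)*(-700 + (56340 + 62614)) = -2031*(-700 + 118954)/5 = -2031/5*118254 = -240173874/5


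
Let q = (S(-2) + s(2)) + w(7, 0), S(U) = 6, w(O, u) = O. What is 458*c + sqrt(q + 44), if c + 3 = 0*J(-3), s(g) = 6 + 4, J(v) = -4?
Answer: -1374 + sqrt(67) ≈ -1365.8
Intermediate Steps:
s(g) = 10
q = 23 (q = (6 + 10) + 7 = 16 + 7 = 23)
c = -3 (c = -3 + 0*(-4) = -3 + 0 = -3)
458*c + sqrt(q + 44) = 458*(-3) + sqrt(23 + 44) = -1374 + sqrt(67)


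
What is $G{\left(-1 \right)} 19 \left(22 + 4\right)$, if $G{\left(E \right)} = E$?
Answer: $-494$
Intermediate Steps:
$G{\left(-1 \right)} 19 \left(22 + 4\right) = \left(-1\right) 19 \left(22 + 4\right) = \left(-19\right) 26 = -494$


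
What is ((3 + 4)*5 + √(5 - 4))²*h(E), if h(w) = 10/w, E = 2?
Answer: 6480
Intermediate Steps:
((3 + 4)*5 + √(5 - 4))²*h(E) = ((3 + 4)*5 + √(5 - 4))²*(10/2) = (7*5 + √1)²*(10*(½)) = (35 + 1)²*5 = 36²*5 = 1296*5 = 6480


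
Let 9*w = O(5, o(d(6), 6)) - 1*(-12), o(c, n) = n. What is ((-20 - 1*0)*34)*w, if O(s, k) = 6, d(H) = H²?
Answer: -1360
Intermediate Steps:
w = 2 (w = (6 - 1*(-12))/9 = (6 + 12)/9 = (⅑)*18 = 2)
((-20 - 1*0)*34)*w = ((-20 - 1*0)*34)*2 = ((-20 + 0)*34)*2 = -20*34*2 = -680*2 = -1360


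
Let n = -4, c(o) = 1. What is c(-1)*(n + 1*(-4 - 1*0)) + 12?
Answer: 4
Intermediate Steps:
c(-1)*(n + 1*(-4 - 1*0)) + 12 = 1*(-4 + 1*(-4 - 1*0)) + 12 = 1*(-4 + 1*(-4 + 0)) + 12 = 1*(-4 + 1*(-4)) + 12 = 1*(-4 - 4) + 12 = 1*(-8) + 12 = -8 + 12 = 4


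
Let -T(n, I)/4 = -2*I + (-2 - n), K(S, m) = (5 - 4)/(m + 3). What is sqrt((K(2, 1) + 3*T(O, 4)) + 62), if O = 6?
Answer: 3*sqrt(113)/2 ≈ 15.945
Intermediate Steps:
K(S, m) = 1/(3 + m)
T(n, I) = 8 + 4*n + 8*I (T(n, I) = -4*(-2*I + (-2 - n)) = -4*(-2 - n - 2*I) = 8 + 4*n + 8*I)
sqrt((K(2, 1) + 3*T(O, 4)) + 62) = sqrt((1/(3 + 1) + 3*(8 + 4*6 + 8*4)) + 62) = sqrt((1/4 + 3*(8 + 24 + 32)) + 62) = sqrt((1/4 + 3*64) + 62) = sqrt((1/4 + 192) + 62) = sqrt(769/4 + 62) = sqrt(1017/4) = 3*sqrt(113)/2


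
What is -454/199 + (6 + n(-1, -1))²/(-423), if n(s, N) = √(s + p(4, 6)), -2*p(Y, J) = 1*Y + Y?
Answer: -198211/84177 - 4*I*√5/141 ≈ -2.3547 - 0.063435*I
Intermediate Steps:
p(Y, J) = -Y (p(Y, J) = -(1*Y + Y)/2 = -(Y + Y)/2 = -Y)
n(s, N) = √(-4 + s) (n(s, N) = √(s - 1*4) = √(s - 4) = √(-4 + s))
-454/199 + (6 + n(-1, -1))²/(-423) = -454/199 + (6 + √(-4 - 1))²/(-423) = -454*1/199 + (6 + √(-5))²*(-1/423) = -454/199 + (6 + I*√5)²*(-1/423) = -454/199 - (6 + I*√5)²/423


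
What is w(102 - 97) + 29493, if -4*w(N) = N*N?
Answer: 117947/4 ≈ 29487.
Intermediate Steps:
w(N) = -N**2/4 (w(N) = -N*N/4 = -N**2/4)
w(102 - 97) + 29493 = -(102 - 97)**2/4 + 29493 = -1/4*5**2 + 29493 = -1/4*25 + 29493 = -25/4 + 29493 = 117947/4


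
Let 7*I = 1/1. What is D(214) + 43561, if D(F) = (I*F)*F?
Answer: 350723/7 ≈ 50103.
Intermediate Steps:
I = 1/7 (I = (1/7)/1 = (1/7)*1 = 1/7 ≈ 0.14286)
D(F) = F**2/7 (D(F) = (F/7)*F = F**2/7)
D(214) + 43561 = (1/7)*214**2 + 43561 = (1/7)*45796 + 43561 = 45796/7 + 43561 = 350723/7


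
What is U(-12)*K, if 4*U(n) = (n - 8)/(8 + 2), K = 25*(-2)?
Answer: 25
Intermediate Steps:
K = -50
U(n) = -⅕ + n/40 (U(n) = ((n - 8)/(8 + 2))/4 = ((-8 + n)/10)/4 = ((-8 + n)*(⅒))/4 = (-⅘ + n/10)/4 = -⅕ + n/40)
U(-12)*K = (-⅕ + (1/40)*(-12))*(-50) = (-⅕ - 3/10)*(-50) = -½*(-50) = 25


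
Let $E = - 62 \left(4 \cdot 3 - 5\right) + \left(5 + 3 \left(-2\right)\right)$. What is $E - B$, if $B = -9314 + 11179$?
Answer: $-2300$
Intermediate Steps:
$B = 1865$
$E = -435$ ($E = - 62 \left(12 - 5\right) + \left(5 - 6\right) = \left(-62\right) 7 - 1 = -434 - 1 = -435$)
$E - B = -435 - 1865 = -2300$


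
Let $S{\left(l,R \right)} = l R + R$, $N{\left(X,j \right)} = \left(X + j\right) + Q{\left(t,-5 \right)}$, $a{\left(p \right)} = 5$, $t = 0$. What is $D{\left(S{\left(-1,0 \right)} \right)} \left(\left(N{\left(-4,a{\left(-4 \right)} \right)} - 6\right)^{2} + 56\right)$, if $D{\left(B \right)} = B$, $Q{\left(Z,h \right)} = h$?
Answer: $0$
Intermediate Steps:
$N{\left(X,j \right)} = -5 + X + j$ ($N{\left(X,j \right)} = \left(X + j\right) - 5 = -5 + X + j$)
$S{\left(l,R \right)} = R + R l$ ($S{\left(l,R \right)} = R l + R = R + R l$)
$D{\left(S{\left(-1,0 \right)} \right)} \left(\left(N{\left(-4,a{\left(-4 \right)} \right)} - 6\right)^{2} + 56\right) = 0 \left(1 - 1\right) \left(\left(\left(-5 - 4 + 5\right) - 6\right)^{2} + 56\right) = 0 \cdot 0 \left(\left(-4 - 6\right)^{2} + 56\right) = 0 \left(\left(-10\right)^{2} + 56\right) = 0 \left(100 + 56\right) = 0 \cdot 156 = 0$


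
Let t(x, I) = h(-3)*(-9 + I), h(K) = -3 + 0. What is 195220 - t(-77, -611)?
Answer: 193360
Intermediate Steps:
h(K) = -3
t(x, I) = 27 - 3*I (t(x, I) = -3*(-9 + I) = 27 - 3*I)
195220 - t(-77, -611) = 195220 - (27 - 3*(-611)) = 195220 - (27 + 1833) = 195220 - 1*1860 = 195220 - 1860 = 193360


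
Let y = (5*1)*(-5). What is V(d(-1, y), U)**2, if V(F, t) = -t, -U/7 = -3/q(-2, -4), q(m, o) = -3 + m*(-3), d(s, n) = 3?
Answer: 49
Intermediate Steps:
y = -25 (y = 5*(-5) = -25)
q(m, o) = -3 - 3*m
U = 7 (U = -(-21)/(-3 - 3*(-2)) = -(-21)/(-3 + 6) = -(-21)/3 = -7*(-1) = 7)
V(d(-1, y), U)**2 = (-1*7)**2 = (-7)**2 = 49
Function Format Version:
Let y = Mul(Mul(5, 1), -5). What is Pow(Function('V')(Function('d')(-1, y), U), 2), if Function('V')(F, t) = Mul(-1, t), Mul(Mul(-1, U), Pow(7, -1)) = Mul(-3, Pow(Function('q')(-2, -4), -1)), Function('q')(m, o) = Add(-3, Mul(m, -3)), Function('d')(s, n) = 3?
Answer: 49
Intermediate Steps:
y = -25 (y = Mul(5, -5) = -25)
Function('q')(m, o) = Add(-3, Mul(-3, m))
U = 7 (U = Mul(-7, Mul(-3, Pow(Add(-3, Mul(-3, -2)), -1))) = Mul(-7, Mul(-3, Pow(Add(-3, 6), -1))) = Mul(-7, Mul(-3, Pow(3, -1))) = Mul(-7, Mul(-3, Rational(1, 3))) = Mul(-7, -1) = 7)
Pow(Function('V')(Function('d')(-1, y), U), 2) = Pow(Mul(-1, 7), 2) = Pow(-7, 2) = 49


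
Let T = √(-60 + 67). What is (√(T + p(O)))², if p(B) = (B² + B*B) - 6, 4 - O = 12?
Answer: 122 + √7 ≈ 124.65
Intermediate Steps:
O = -8 (O = 4 - 1*12 = 4 - 12 = -8)
p(B) = -6 + 2*B² (p(B) = (B² + B²) - 6 = 2*B² - 6 = -6 + 2*B²)
T = √7 ≈ 2.6458
(√(T + p(O)))² = (√(√7 + (-6 + 2*(-8)²)))² = (√(√7 + (-6 + 2*64)))² = (√(√7 + (-6 + 128)))² = (√(√7 + 122))² = (√(122 + √7))² = 122 + √7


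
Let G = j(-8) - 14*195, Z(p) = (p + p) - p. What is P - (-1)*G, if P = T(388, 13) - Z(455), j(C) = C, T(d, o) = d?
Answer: -2805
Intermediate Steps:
Z(p) = p (Z(p) = 2*p - p = p)
P = -67 (P = 388 - 1*455 = 388 - 455 = -67)
G = -2738 (G = -8 - 14*195 = -8 - 2730 = -2738)
P - (-1)*G = -67 - (-1)*(-2738) = -67 - 1*2738 = -67 - 2738 = -2805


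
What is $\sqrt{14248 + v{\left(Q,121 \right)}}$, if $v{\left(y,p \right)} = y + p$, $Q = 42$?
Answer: $\sqrt{14411} \approx 120.05$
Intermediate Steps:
$v{\left(y,p \right)} = p + y$
$\sqrt{14248 + v{\left(Q,121 \right)}} = \sqrt{14248 + \left(121 + 42\right)} = \sqrt{14248 + 163} = \sqrt{14411}$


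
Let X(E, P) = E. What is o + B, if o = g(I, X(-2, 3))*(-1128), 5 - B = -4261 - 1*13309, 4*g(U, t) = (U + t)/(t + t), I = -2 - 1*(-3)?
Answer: 35009/2 ≈ 17505.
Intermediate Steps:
I = 1 (I = -2 + 3 = 1)
g(U, t) = (U + t)/(8*t) (g(U, t) = ((U + t)/(t + t))/4 = ((U + t)/((2*t)))/4 = ((U + t)*(1/(2*t)))/4 = ((U + t)/(2*t))/4 = (U + t)/(8*t))
B = 17575 (B = 5 - (-4261 - 1*13309) = 5 - (-4261 - 13309) = 5 - 1*(-17570) = 5 + 17570 = 17575)
o = -141/2 (o = ((1/8)*(1 - 2)/(-2))*(-1128) = ((1/8)*(-1/2)*(-1))*(-1128) = (1/16)*(-1128) = -141/2 ≈ -70.500)
o + B = -141/2 + 17575 = 35009/2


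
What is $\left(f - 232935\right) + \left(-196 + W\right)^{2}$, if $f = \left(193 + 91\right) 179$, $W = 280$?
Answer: $-175043$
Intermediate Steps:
$f = 50836$ ($f = 284 \cdot 179 = 50836$)
$\left(f - 232935\right) + \left(-196 + W\right)^{2} = \left(50836 - 232935\right) + \left(-196 + 280\right)^{2} = -182099 + 84^{2} = -182099 + 7056 = -175043$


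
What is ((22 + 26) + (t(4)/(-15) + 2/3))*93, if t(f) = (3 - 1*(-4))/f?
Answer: 90303/20 ≈ 4515.1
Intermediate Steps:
t(f) = 7/f (t(f) = (3 + 4)/f = 7/f)
((22 + 26) + (t(4)/(-15) + 2/3))*93 = ((22 + 26) + ((7/4)/(-15) + 2/3))*93 = (48 + ((7*(¼))*(-1/15) + 2*(⅓)))*93 = (48 + ((7/4)*(-1/15) + ⅔))*93 = (48 + (-7/60 + ⅔))*93 = (48 + 11/20)*93 = (971/20)*93 = 90303/20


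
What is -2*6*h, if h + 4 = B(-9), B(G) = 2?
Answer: 24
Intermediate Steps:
h = -2 (h = -4 + 2 = -2)
-2*6*h = -2*6*(-2) = -12*(-2) = -1*(-24) = 24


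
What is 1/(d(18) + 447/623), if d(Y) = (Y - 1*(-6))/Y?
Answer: 1869/3833 ≈ 0.48761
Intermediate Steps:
d(Y) = (6 + Y)/Y (d(Y) = (Y + 6)/Y = (6 + Y)/Y)
1/(d(18) + 447/623) = 1/((6 + 18)/18 + 447/623) = 1/((1/18)*24 + 447*(1/623)) = 1/(4/3 + 447/623) = 1/(3833/1869) = 1869/3833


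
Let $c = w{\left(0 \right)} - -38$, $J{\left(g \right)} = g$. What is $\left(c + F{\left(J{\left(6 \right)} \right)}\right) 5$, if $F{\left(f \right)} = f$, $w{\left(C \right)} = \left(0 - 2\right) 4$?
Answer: $180$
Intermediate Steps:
$w{\left(C \right)} = -8$ ($w{\left(C \right)} = \left(-2\right) 4 = -8$)
$c = 30$ ($c = -8 - -38 = -8 + 38 = 30$)
$\left(c + F{\left(J{\left(6 \right)} \right)}\right) 5 = \left(30 + 6\right) 5 = 36 \cdot 5 = 180$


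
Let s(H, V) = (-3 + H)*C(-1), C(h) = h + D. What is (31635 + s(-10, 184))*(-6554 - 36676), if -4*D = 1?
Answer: -2736567075/2 ≈ -1.3683e+9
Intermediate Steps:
D = -¼ (D = -¼*1 = -¼ ≈ -0.25000)
C(h) = -¼ + h (C(h) = h - ¼ = -¼ + h)
s(H, V) = 15/4 - 5*H/4 (s(H, V) = (-3 + H)*(-¼ - 1) = (-3 + H)*(-5/4) = 15/4 - 5*H/4)
(31635 + s(-10, 184))*(-6554 - 36676) = (31635 + (15/4 - 5/4*(-10)))*(-6554 - 36676) = (31635 + (15/4 + 25/2))*(-43230) = (31635 + 65/4)*(-43230) = (126605/4)*(-43230) = -2736567075/2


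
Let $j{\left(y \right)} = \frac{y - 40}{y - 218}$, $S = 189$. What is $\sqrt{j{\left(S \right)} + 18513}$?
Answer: $\frac{2 \sqrt{3891278}}{29} \approx 136.04$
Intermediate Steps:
$j{\left(y \right)} = \frac{-40 + y}{-218 + y}$
$\sqrt{j{\left(S \right)} + 18513} = \sqrt{\frac{-40 + 189}{-218 + 189} + 18513} = \sqrt{\frac{1}{-29} \cdot 149 + 18513} = \sqrt{\left(- \frac{1}{29}\right) 149 + 18513} = \sqrt{- \frac{149}{29} + 18513} = \sqrt{\frac{536728}{29}} = \frac{2 \sqrt{3891278}}{29}$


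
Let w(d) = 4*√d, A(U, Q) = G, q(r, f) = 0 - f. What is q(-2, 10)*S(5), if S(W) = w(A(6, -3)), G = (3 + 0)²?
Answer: -120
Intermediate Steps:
G = 9 (G = 3² = 9)
q(r, f) = -f
A(U, Q) = 9
S(W) = 12 (S(W) = 4*√9 = 4*3 = 12)
q(-2, 10)*S(5) = -1*10*12 = -10*12 = -120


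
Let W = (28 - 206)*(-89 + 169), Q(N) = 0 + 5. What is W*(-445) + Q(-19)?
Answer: 6336805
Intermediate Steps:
Q(N) = 5
W = -14240 (W = -178*80 = -14240)
W*(-445) + Q(-19) = -14240*(-445) + 5 = 6336800 + 5 = 6336805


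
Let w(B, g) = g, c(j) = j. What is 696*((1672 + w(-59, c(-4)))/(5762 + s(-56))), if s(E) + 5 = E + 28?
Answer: 1160928/5729 ≈ 202.64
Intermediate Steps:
s(E) = 23 + E (s(E) = -5 + (E + 28) = -5 + (28 + E) = 23 + E)
696*((1672 + w(-59, c(-4)))/(5762 + s(-56))) = 696*((1672 - 4)/(5762 + (23 - 56))) = 696*(1668/(5762 - 33)) = 696*(1668/5729) = 1160928/5729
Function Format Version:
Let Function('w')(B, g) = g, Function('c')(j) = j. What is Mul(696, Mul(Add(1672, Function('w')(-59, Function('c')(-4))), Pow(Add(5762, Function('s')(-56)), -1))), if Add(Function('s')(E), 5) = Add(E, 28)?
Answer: Rational(1160928, 5729) ≈ 202.64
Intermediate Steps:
Function('s')(E) = Add(23, E) (Function('s')(E) = Add(-5, Add(E, 28)) = Add(-5, Add(28, E)) = Add(23, E))
Mul(696, Mul(Add(1672, Function('w')(-59, Function('c')(-4))), Pow(Add(5762, Function('s')(-56)), -1))) = Mul(696, Mul(Add(1672, -4), Pow(Add(5762, Add(23, -56)), -1))) = Mul(696, Mul(1668, Pow(Add(5762, -33), -1))) = Mul(696, Mul(1668, Pow(5729, -1))) = Mul(696, Mul(1668, Rational(1, 5729))) = Mul(696, Rational(1668, 5729)) = Rational(1160928, 5729)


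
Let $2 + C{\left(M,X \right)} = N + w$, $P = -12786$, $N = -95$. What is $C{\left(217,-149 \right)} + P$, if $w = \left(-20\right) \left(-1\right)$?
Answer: $-12863$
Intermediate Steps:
$w = 20$
$C{\left(M,X \right)} = -77$ ($C{\left(M,X \right)} = -2 + \left(-95 + 20\right) = -2 - 75 = -77$)
$C{\left(217,-149 \right)} + P = -77 - 12786 = -12863$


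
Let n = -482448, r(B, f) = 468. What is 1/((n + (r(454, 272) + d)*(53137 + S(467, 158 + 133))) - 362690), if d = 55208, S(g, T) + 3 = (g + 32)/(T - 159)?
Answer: 33/97602579299 ≈ 3.3811e-10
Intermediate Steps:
S(g, T) = -3 + (32 + g)/(-159 + T) (S(g, T) = -3 + (g + 32)/(T - 159) = -3 + (32 + g)/(-159 + T))
1/((n + (r(454, 272) + d)*(53137 + S(467, 158 + 133))) - 362690) = 1/((-482448 + (468 + 55208)*(53137 + (509 + 467 - 3*(158 + 133))/(-159 + (158 + 133)))) - 362690) = 1/((-482448 + 55676*(53137 + (509 + 467 - 3*291)/(-159 + 291))) - 362690) = 1/((-482448 + 55676*(53137 + (509 + 467 - 873)/132)) - 362690) = 1/((-482448 + 55676*(53137 + (1/132)*103)) - 362690) = 1/((-482448 + 55676*(53137 + 103/132)) - 362690) = 1/((-482448 + 55676*(7014187/132)) - 362690) = 1/((-482448 + 97630468853/33) - 362690) = 1/(97614548069/33 - 362690) = 1/(97602579299/33) = 33/97602579299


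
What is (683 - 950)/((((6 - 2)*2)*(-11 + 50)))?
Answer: -89/104 ≈ -0.85577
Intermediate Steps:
(683 - 950)/((((6 - 2)*2)*(-11 + 50))) = -267/((4*2)*39) = -267/(8*39) = -267/312 = -267*1/312 = -89/104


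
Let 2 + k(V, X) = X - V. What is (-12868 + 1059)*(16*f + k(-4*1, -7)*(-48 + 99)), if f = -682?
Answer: 131871103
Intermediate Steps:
k(V, X) = -2 + X - V (k(V, X) = -2 + (X - V) = -2 + X - V)
(-12868 + 1059)*(16*f + k(-4*1, -7)*(-48 + 99)) = (-12868 + 1059)*(16*(-682) + (-2 - 7 - (-4))*(-48 + 99)) = -11809*(-10912 + (-2 - 7 - 1*(-4))*51) = -11809*(-10912 + (-2 - 7 + 4)*51) = -11809*(-10912 - 5*51) = -11809*(-10912 - 255) = -11809*(-11167) = 131871103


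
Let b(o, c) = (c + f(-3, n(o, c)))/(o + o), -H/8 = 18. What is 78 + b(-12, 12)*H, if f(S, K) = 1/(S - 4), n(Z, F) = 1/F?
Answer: 1044/7 ≈ 149.14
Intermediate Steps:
H = -144 (H = -8*18 = -144)
f(S, K) = 1/(-4 + S)
b(o, c) = (-1/7 + c)/(2*o) (b(o, c) = (c + 1/(-4 - 3))/(o + o) = (c + 1/(-7))/((2*o)) = (c - 1/7)*(1/(2*o)) = (-1/7 + c)*(1/(2*o)) = (-1/7 + c)/(2*o))
78 + b(-12, 12)*H = 78 + ((1/14)*(-1 + 7*12)/(-12))*(-144) = 78 + ((1/14)*(-1/12)*(-1 + 84))*(-144) = 78 + ((1/14)*(-1/12)*83)*(-144) = 78 - 83/168*(-144) = 78 + 498/7 = 1044/7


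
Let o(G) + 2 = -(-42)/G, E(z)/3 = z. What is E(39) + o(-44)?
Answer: 2509/22 ≈ 114.05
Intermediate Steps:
E(z) = 3*z
o(G) = -2 + 42/G (o(G) = -2 - (-42)/G = -2 + 42/G)
E(39) + o(-44) = 3*39 + (-2 + 42/(-44)) = 117 + (-2 + 42*(-1/44)) = 117 + (-2 - 21/22) = 117 - 65/22 = 2509/22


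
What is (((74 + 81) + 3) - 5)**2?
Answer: 23409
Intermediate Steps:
(((74 + 81) + 3) - 5)**2 = ((155 + 3) - 5)**2 = (158 - 5)**2 = 153**2 = 23409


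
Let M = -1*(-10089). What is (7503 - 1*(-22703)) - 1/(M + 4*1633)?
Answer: 502053925/16621 ≈ 30206.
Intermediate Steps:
M = 10089
(7503 - 1*(-22703)) - 1/(M + 4*1633) = (7503 - 1*(-22703)) - 1/(10089 + 4*1633) = (7503 + 22703) - 1/(10089 + 6532) = 30206 - 1/16621 = 502053925/16621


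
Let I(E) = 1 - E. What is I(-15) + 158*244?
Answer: 38568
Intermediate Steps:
I(-15) + 158*244 = (1 - 1*(-15)) + 158*244 = (1 + 15) + 38552 = 16 + 38552 = 38568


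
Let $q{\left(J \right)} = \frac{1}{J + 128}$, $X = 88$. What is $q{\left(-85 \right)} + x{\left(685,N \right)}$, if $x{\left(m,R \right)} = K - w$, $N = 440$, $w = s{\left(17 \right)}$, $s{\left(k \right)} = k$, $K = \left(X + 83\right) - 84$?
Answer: $\frac{3011}{43} \approx 70.023$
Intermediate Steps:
$K = 87$ ($K = \left(88 + 83\right) - 84 = 171 - 84 = 87$)
$w = 17$
$q{\left(J \right)} = \frac{1}{128 + J}$
$x{\left(m,R \right)} = 70$ ($x{\left(m,R \right)} = 87 - 17 = 70$)
$q{\left(-85 \right)} + x{\left(685,N \right)} = \frac{1}{128 - 85} + 70 = \frac{1}{43} + 70 = \frac{3011}{43}$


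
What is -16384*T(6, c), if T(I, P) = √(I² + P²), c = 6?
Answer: -98304*√2 ≈ -1.3902e+5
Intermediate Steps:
-16384*T(6, c) = -16384*√(6² + 6²) = -16384*√(36 + 36) = -98304*√2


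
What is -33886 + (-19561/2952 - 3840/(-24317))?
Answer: -2432929633781/71783784 ≈ -33892.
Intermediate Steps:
-33886 + (-19561/2952 - 3840/(-24317)) = -33886 + (-19561*1/2952 - 3840*(-1/24317)) = -33886 + (-19561/2952 + 3840/24317) = -33886 - 464329157/71783784 = -2432929633781/71783784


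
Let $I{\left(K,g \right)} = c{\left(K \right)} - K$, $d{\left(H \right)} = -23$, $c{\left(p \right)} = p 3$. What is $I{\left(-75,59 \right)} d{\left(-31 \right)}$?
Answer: $3450$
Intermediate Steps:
$c{\left(p \right)} = 3 p$
$I{\left(K,g \right)} = 2 K$ ($I{\left(K,g \right)} = 3 K - K = 2 K$)
$I{\left(-75,59 \right)} d{\left(-31 \right)} = 2 \left(-75\right) \left(-23\right) = \left(-150\right) \left(-23\right) = 3450$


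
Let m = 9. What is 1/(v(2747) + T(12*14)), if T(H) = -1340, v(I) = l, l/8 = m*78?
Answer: 1/4276 ≈ 0.00023386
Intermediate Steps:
l = 5616 (l = 8*(9*78) = 8*702 = 5616)
v(I) = 5616
1/(v(2747) + T(12*14)) = 1/(5616 - 1340) = 1/4276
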